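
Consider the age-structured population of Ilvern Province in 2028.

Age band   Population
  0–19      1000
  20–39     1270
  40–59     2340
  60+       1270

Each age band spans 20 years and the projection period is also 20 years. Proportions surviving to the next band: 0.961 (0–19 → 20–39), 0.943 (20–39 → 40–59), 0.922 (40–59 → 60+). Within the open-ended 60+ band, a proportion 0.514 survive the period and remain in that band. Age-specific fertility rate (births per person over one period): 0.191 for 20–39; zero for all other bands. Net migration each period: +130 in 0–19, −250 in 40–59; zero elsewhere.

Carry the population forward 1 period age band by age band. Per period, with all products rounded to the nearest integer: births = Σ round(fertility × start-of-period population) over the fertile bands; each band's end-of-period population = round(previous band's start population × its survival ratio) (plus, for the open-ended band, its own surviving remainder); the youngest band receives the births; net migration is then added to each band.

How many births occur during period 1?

Let group 1 be 0–19 through group 4 = 60+.
— Period 1 —
Births: 1270 × 0.191 = 243
Group 2: 1000 × 0.961 = 961
Group 3: 1270 × 0.943 = 1198
Group 4: 2340 × 0.922 + 1270 × 0.514 = 2157 + 653 = 2810
Net migration: Group 1 + 130 → 373; Group 3 − 250 → 948
→ [373, 961, 948, 2810]

243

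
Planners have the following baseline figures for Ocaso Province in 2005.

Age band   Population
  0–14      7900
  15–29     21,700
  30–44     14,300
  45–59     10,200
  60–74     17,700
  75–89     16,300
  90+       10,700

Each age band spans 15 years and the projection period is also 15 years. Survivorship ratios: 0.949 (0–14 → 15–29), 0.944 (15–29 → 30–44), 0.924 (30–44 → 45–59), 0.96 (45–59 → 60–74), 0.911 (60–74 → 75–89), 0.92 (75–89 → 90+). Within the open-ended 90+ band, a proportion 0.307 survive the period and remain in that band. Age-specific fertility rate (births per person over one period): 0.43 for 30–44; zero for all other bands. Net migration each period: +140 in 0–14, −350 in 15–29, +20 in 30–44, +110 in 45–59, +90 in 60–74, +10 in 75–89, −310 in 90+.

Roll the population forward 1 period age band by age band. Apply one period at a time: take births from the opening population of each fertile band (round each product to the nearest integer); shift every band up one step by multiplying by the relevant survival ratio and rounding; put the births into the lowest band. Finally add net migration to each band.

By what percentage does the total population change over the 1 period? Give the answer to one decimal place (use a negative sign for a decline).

[period 1]
Births: 14300 * 0.43 = 6149
15–29: 7900 * 0.949 = 7497
30–44: 21700 * 0.944 = 20485
45–59: 14300 * 0.924 = 13213
60–74: 10200 * 0.96 = 9792
75–89: 17700 * 0.911 = 16125
90+: 16300 * 0.92 + 10700 * 0.307 = 14996 + 3285 = 18281
Net migration: 0–14 + 140 → 6289; 15–29 − 350 → 7147; 30–44 + 20 → 20505; 45–59 + 110 → 13323; 60–74 + 90 → 9882; 75–89 + 10 → 16135; 90+ − 310 → 17971
Population now: 0–14=6289, 15–29=7147, 30–44=20505, 45–59=13323, 60–74=9882, 75–89=16135, 90+=17971
Total: 98800 → 91252; change = -7548; percentage change = -7.6%

-7.6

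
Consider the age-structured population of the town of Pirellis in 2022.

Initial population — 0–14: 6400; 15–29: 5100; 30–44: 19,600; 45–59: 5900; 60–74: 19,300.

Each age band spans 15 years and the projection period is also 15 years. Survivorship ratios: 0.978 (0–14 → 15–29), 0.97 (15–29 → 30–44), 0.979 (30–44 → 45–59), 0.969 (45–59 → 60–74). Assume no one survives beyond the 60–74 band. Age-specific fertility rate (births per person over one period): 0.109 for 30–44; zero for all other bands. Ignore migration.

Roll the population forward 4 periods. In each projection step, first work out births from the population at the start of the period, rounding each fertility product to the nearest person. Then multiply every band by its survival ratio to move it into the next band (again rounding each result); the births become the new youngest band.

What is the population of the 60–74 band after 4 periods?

5760

After projecting period 1:
Births: 19600 × 0.109 = 2136
15–29: 6400 × 0.978 = 6259
30–44: 5100 × 0.97 = 4947
45–59: 19600 × 0.979 = 19188
60–74: 5900 × 0.969 = 5717
Giving 2136 / 6259 / 4947 / 19188 / 5717.
After projecting period 2:
Births: 4947 × 0.109 = 539
15–29: 2136 × 0.978 = 2089
30–44: 6259 × 0.97 = 6071
45–59: 4947 × 0.979 = 4843
60–74: 19188 × 0.969 = 18593
Giving 539 / 2089 / 6071 / 4843 / 18593.
After projecting period 3:
Births: 6071 × 0.109 = 662
15–29: 539 × 0.978 = 527
30–44: 2089 × 0.97 = 2026
45–59: 6071 × 0.979 = 5944
60–74: 4843 × 0.969 = 4693
Giving 662 / 527 / 2026 / 5944 / 4693.
After projecting period 4:
Births: 2026 × 0.109 = 221
15–29: 662 × 0.978 = 647
30–44: 527 × 0.97 = 511
45–59: 2026 × 0.979 = 1983
60–74: 5944 × 0.969 = 5760
Giving 221 / 647 / 511 / 1983 / 5760.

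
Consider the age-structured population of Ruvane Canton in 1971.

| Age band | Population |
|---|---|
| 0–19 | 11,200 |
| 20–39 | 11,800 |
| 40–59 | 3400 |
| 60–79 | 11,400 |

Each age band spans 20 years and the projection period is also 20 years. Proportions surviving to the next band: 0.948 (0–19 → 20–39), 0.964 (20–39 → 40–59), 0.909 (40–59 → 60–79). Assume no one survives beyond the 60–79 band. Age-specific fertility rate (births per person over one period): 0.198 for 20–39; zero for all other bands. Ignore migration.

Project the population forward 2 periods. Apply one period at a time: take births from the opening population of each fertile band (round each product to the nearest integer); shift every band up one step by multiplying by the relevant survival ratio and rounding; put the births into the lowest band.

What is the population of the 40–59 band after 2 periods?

10236

[period 1]
Births: 11800 × 0.198 = 2336
20–39: 11200 × 0.948 = 10618
40–59: 11800 × 0.964 = 11375
60–79: 3400 × 0.909 = 3091
→ [2336, 10618, 11375, 3091]
[period 2]
Births: 10618 × 0.198 = 2102
20–39: 2336 × 0.948 = 2215
40–59: 10618 × 0.964 = 10236
60–79: 11375 × 0.909 = 10340
→ [2102, 2215, 10236, 10340]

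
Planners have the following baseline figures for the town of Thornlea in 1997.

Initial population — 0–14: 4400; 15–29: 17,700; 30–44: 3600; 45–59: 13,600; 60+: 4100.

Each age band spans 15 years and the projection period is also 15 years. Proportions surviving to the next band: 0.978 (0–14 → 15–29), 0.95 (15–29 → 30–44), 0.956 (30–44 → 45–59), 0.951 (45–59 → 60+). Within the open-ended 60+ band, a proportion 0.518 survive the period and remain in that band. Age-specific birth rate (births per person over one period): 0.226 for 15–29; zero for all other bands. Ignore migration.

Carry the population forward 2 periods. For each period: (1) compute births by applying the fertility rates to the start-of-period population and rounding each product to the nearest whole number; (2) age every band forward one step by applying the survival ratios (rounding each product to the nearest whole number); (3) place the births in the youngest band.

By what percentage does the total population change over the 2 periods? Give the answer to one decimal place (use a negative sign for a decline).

-16.8

Call the bands 1 to 5, youngest first.
— Period 1 —
Births: 17700 × 0.226 = 4000
Band 2: 4400 × 0.978 = 4303
Band 3: 17700 × 0.95 = 16815
Band 4: 3600 × 0.956 = 3442
Band 5: 13600 × 0.951 + 4100 × 0.518 = 12934 + 2124 = 15058
Giving 4000 / 4303 / 16815 / 3442 / 15058.
— Period 2 —
Births: 4303 × 0.226 = 972
Band 2: 4000 × 0.978 = 3912
Band 3: 4303 × 0.95 = 4088
Band 4: 16815 × 0.956 = 16075
Band 5: 3442 × 0.951 + 15058 × 0.518 = 3273 + 7800 = 11073
Giving 972 / 3912 / 4088 / 16075 / 11073.
Total: 43400 → 36120; change = -7280; percentage change = -16.8%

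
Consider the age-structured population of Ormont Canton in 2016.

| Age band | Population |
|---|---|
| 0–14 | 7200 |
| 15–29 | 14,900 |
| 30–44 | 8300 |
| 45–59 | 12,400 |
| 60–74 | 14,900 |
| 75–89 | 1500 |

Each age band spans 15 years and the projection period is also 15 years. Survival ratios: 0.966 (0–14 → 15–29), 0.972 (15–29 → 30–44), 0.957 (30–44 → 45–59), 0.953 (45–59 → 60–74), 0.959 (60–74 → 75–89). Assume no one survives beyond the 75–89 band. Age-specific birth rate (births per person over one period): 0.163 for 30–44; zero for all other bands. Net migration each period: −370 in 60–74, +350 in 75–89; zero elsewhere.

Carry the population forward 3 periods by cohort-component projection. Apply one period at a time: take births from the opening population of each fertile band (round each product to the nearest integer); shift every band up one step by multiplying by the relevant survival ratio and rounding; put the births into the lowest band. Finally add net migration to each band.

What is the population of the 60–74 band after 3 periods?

After projecting period 1:
Births: 8300 × 0.163 = 1353
15–29: 7200 × 0.966 = 6955
30–44: 14900 × 0.972 = 14483
45–59: 8300 × 0.957 = 7943
60–74: 12400 × 0.953 = 11817
75–89: 14900 × 0.959 = 14289
Net migration: 60–74 − 370 → 11447; 75–89 + 350 → 14639
End of period: [1353, 6955, 14483, 7943, 11447, 14639]
After projecting period 2:
Births: 14483 × 0.163 = 2361
15–29: 1353 × 0.966 = 1307
30–44: 6955 × 0.972 = 6760
45–59: 14483 × 0.957 = 13860
60–74: 7943 × 0.953 = 7570
75–89: 11447 × 0.959 = 10978
Net migration: 60–74 − 370 → 7200; 75–89 + 350 → 11328
End of period: [2361, 1307, 6760, 13860, 7200, 11328]
After projecting period 3:
Births: 6760 × 0.163 = 1102
15–29: 2361 × 0.966 = 2281
30–44: 1307 × 0.972 = 1270
45–59: 6760 × 0.957 = 6469
60–74: 13860 × 0.953 = 13209
75–89: 7200 × 0.959 = 6905
Net migration: 60–74 − 370 → 12839; 75–89 + 350 → 7255
End of period: [1102, 2281, 1270, 6469, 12839, 7255]

12839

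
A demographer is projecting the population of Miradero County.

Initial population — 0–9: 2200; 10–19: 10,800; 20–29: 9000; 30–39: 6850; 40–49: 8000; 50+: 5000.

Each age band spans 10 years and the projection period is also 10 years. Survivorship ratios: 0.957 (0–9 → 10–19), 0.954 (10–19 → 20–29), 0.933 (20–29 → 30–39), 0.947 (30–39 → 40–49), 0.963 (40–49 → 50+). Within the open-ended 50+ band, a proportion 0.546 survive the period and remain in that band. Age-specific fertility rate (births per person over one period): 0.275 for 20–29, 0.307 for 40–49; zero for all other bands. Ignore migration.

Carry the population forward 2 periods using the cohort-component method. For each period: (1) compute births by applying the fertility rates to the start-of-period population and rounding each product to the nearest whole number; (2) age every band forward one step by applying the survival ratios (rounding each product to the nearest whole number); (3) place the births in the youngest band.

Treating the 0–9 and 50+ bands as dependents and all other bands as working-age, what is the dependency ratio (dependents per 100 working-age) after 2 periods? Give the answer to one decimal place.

[period 1]
Births: 9000 × 0.275 = 2475  |  8000 × 0.307 = 2456 → 4931
10–19: 2200 × 0.957 = 2105
20–29: 10800 × 0.954 = 10303
30–39: 9000 × 0.933 = 8397
40–49: 6850 × 0.947 = 6487
50+: 8000 × 0.963 + 5000 × 0.546 = 7704 + 2730 = 10434
Population now: 0–9=4931, 10–19=2105, 20–29=10303, 30–39=8397, 40–49=6487, 50+=10434
[period 2]
Births: 10303 × 0.275 = 2833  |  6487 × 0.307 = 1992 → 4825
10–19: 4931 × 0.957 = 4719
20–29: 2105 × 0.954 = 2008
30–39: 10303 × 0.933 = 9613
40–49: 8397 × 0.947 = 7952
50+: 6487 × 0.963 + 10434 × 0.546 = 6247 + 5697 = 11944
Population now: 0–9=4825, 10–19=4719, 20–29=2008, 30–39=9613, 40–49=7952, 50+=11944
Dependents (band 0–9 + band 50+) = 4825 + 11944 = 16769; working-age = 24292; ratio = 16769/24292 × 100 = 69.0

69.0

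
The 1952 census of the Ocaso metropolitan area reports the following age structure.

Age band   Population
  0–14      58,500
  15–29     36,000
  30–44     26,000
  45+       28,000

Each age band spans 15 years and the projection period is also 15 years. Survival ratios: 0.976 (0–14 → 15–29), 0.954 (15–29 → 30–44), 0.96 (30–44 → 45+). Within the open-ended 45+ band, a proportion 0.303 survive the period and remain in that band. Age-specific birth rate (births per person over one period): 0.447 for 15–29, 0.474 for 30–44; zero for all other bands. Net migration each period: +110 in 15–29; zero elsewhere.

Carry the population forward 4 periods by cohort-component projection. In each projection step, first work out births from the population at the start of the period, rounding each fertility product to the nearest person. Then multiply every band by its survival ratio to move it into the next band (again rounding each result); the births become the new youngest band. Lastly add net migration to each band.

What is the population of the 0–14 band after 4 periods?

30898

Period 1.
Births: 36000 × 0.447 = 16092  |  26000 × 0.474 = 12324 → total 28416
15–29: 58500 × 0.976 = 57096
30–44: 36000 × 0.954 = 34344
45+: 26000 × 0.96 + 28000 × 0.303 = 24960 + 8484 = 33444
Net migration: 15–29 + 110 → 57206
→ [28416, 57206, 34344, 33444]
Period 2.
Births: 57206 × 0.447 = 25571  |  34344 × 0.474 = 16279 → total 41850
15–29: 28416 × 0.976 = 27734
30–44: 57206 × 0.954 = 54575
45+: 34344 × 0.96 + 33444 × 0.303 = 32970 + 10134 = 43104
Net migration: 15–29 + 110 → 27844
→ [41850, 27844, 54575, 43104]
Period 3.
Births: 27844 × 0.447 = 12446  |  54575 × 0.474 = 25869 → total 38315
15–29: 41850 × 0.976 = 40846
30–44: 27844 × 0.954 = 26563
45+: 54575 × 0.96 + 43104 × 0.303 = 52392 + 13061 = 65453
Net migration: 15–29 + 110 → 40956
→ [38315, 40956, 26563, 65453]
Period 4.
Births: 40956 × 0.447 = 18307  |  26563 × 0.474 = 12591 → total 30898
15–29: 38315 × 0.976 = 37395
30–44: 40956 × 0.954 = 39072
45+: 26563 × 0.96 + 65453 × 0.303 = 25500 + 19832 = 45332
Net migration: 15–29 + 110 → 37505
→ [30898, 37505, 39072, 45332]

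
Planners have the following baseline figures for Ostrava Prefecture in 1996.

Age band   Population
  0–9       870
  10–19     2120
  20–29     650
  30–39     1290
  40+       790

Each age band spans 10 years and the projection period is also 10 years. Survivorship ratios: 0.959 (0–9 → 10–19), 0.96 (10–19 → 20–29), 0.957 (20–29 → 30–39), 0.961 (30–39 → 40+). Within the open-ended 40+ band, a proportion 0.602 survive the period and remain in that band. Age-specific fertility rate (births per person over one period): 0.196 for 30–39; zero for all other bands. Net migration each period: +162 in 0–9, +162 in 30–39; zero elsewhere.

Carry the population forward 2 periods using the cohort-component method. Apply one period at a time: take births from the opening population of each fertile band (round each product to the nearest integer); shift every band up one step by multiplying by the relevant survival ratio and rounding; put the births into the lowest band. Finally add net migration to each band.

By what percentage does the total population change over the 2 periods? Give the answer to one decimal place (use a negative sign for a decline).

Period 1:
Births: 1290 × 0.196 = 253
10–19: 870 × 0.959 = 834
20–29: 2120 × 0.96 = 2035
30–39: 650 × 0.957 = 622
40+: 1290 × 0.961 + 790 × 0.602 = 1240 + 476 = 1716
Net migration: 0–9 + 162 → 415; 30–39 + 162 → 784
→ [415, 834, 2035, 784, 1716]
Period 2:
Births: 784 × 0.196 = 154
10–19: 415 × 0.959 = 398
20–29: 834 × 0.96 = 801
30–39: 2035 × 0.957 = 1947
40+: 784 × 0.961 + 1716 × 0.602 = 753 + 1033 = 1786
Net migration: 0–9 + 162 → 316; 30–39 + 162 → 2109
→ [316, 398, 801, 2109, 1786]
Total: 5720 → 5410; change = -310; percentage change = -5.4%

-5.4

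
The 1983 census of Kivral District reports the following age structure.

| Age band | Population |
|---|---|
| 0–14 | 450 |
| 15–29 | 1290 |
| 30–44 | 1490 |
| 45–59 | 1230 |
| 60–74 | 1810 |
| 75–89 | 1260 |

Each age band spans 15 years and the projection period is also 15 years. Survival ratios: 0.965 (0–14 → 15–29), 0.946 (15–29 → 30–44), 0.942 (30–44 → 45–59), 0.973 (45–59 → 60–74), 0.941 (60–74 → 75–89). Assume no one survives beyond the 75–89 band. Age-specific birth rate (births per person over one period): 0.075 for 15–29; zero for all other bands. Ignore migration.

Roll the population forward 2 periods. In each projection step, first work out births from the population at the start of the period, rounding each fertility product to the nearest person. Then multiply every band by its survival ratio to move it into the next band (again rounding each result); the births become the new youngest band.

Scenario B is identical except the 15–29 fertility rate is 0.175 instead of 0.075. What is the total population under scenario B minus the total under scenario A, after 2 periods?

167

— Period 1 —
Births: 1290 * 0.075 = 97
15–29: 450 * 0.965 = 434
30–44: 1290 * 0.946 = 1220
45–59: 1490 * 0.942 = 1404
60–74: 1230 * 0.973 = 1197
75–89: 1810 * 0.941 = 1703
Giving 97 / 434 / 1220 / 1404 / 1197 / 1703.
— Period 2 —
Births: 434 * 0.075 = 33
15–29: 97 * 0.965 = 94
30–44: 434 * 0.946 = 411
45–59: 1220 * 0.942 = 1149
60–74: 1404 * 0.973 = 1366
75–89: 1197 * 0.941 = 1126
Giving 33 / 94 / 411 / 1149 / 1366 / 1126.
Scenario A total after 2 periods: 4179
Scenario B projection —
— Period 1 —
Births: 1290 * 0.175 = 226
15–29: 450 * 0.965 = 434
30–44: 1290 * 0.946 = 1220
45–59: 1490 * 0.942 = 1404
60–74: 1230 * 0.973 = 1197
75–89: 1810 * 0.941 = 1703
Giving 226 / 434 / 1220 / 1404 / 1197 / 1703.
— Period 2 —
Births: 434 * 0.175 = 76
15–29: 226 * 0.965 = 218
30–44: 434 * 0.946 = 411
45–59: 1220 * 0.942 = 1149
60–74: 1404 * 0.973 = 1366
75–89: 1197 * 0.941 = 1126
Giving 76 / 218 / 411 / 1149 / 1366 / 1126.
Scenario B total after 2 periods: 4346
Difference B − A = 4346 − 4179 = 167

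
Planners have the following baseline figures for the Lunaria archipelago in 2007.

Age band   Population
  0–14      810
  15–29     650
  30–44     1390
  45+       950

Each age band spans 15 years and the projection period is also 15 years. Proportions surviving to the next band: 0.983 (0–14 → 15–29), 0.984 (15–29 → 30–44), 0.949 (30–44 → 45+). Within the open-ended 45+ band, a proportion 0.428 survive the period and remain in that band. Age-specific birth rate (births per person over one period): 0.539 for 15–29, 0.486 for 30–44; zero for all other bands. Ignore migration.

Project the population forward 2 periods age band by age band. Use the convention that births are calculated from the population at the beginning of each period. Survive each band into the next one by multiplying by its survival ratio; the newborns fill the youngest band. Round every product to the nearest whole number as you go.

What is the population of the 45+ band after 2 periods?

Numbering the bands 1..4 from youngest to oldest:
[period 1]
Births: 650 × 0.539 = 350 ; 1390 × 0.486 = 676 → total 1026
Band 2: 810 × 0.983 = 796
Band 3: 650 × 0.984 = 640
Band 4: 1390 × 0.949 + 950 × 0.428 = 1319 + 407 = 1726
Giving 1026 / 796 / 640 / 1726.
[period 2]
Births: 796 × 0.539 = 429 ; 640 × 0.486 = 311 → total 740
Band 2: 1026 × 0.983 = 1009
Band 3: 796 × 0.984 = 783
Band 4: 640 × 0.949 + 1726 × 0.428 = 607 + 739 = 1346
Giving 740 / 1009 / 783 / 1346.

1346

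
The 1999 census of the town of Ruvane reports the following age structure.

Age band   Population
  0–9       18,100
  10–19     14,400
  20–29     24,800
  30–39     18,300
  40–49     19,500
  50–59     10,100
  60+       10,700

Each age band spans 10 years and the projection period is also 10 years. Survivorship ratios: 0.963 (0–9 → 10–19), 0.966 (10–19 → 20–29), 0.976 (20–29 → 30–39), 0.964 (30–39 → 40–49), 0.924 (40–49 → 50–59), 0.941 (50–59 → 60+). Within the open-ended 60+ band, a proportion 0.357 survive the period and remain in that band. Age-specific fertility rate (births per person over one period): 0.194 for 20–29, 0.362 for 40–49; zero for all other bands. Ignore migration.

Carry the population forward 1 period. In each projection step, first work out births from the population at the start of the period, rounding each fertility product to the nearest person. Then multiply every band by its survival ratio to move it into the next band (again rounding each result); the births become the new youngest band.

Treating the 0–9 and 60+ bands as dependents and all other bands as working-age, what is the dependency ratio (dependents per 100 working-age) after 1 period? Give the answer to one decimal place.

[period 1]
Births: 24800 × 0.194 = 4811 ; 19500 × 0.362 = 7059 — total 11870
10–19: 18100 × 0.963 = 17430
20–29: 14400 × 0.966 = 13910
30–39: 24800 × 0.976 = 24205
40–49: 18300 × 0.964 = 17641
50–59: 19500 × 0.924 = 18018
60+: 10100 × 0.941 + 10700 × 0.357 = 9504 + 3820 = 13324
Population now: 0–9=11870, 10–19=17430, 20–29=13910, 30–39=24205, 40–49=17641, 50–59=18018, 60+=13324
Dependents (band 0–9 + band 60+) = 11870 + 13324 = 25194; working-age = 91204; ratio = 25194/91204 × 100 = 27.6

27.6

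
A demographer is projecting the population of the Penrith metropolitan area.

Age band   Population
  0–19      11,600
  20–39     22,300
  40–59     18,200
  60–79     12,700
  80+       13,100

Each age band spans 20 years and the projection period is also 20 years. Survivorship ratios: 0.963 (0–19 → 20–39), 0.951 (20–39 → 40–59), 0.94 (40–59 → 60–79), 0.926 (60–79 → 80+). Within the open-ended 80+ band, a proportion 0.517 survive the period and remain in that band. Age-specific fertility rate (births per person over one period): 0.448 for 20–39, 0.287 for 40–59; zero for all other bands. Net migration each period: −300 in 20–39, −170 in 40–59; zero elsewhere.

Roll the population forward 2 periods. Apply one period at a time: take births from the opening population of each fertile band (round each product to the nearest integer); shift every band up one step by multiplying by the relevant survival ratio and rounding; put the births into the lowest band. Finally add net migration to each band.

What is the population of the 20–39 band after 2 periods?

14350

Let group 1 be 0–19 through group 5 = 80+.
— Period 1 —
Births: 22300 × 0.448 = 9990 ; 18200 × 0.287 = 5223 — total 15213
Group 2: 11600 × 0.963 = 11171
Group 3: 22300 × 0.951 = 21207
Group 4: 18200 × 0.94 = 17108
Group 5: 12700 × 0.926 + 13100 × 0.517 = 11760 + 6773 = 18533
Net migration: Group 2 − 300 → 10871; Group 3 − 170 → 21037
Giving 15213 / 10871 / 21037 / 17108 / 18533.
— Period 2 —
Births: 10871 × 0.448 = 4870 ; 21037 × 0.287 = 6038 — total 10908
Group 2: 15213 × 0.963 = 14650
Group 3: 10871 × 0.951 = 10338
Group 4: 21037 × 0.94 = 19775
Group 5: 17108 × 0.926 + 18533 × 0.517 = 15842 + 9582 = 25424
Net migration: Group 2 − 300 → 14350; Group 3 − 170 → 10168
Giving 10908 / 14350 / 10168 / 19775 / 25424.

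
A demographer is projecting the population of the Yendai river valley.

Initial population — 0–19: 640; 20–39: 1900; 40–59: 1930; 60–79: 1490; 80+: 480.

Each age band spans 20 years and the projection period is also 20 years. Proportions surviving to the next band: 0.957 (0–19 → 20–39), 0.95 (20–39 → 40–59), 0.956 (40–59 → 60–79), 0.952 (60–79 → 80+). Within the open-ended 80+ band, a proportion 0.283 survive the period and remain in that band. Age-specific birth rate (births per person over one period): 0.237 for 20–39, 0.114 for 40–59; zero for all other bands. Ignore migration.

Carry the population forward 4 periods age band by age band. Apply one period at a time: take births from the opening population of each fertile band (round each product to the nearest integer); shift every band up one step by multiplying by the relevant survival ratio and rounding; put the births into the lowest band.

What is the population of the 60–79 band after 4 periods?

582

Numbering the groups 1..5 from youngest to oldest:
— Period 1 —
Births: 1900 × 0.237 = 450 ; 1930 × 0.114 = 220 — total 670
Group 2: 640 × 0.957 = 612
Group 3: 1900 × 0.95 = 1805
Group 4: 1930 × 0.956 = 1845
Group 5: 1490 × 0.952 + 480 × 0.283 = 1418 + 136 = 1554
→ [670, 612, 1805, 1845, 1554]
— Period 2 —
Births: 612 × 0.237 = 145 ; 1805 × 0.114 = 206 — total 351
Group 2: 670 × 0.957 = 641
Group 3: 612 × 0.95 = 581
Group 4: 1805 × 0.956 = 1726
Group 5: 1845 × 0.952 + 1554 × 0.283 = 1756 + 440 = 2196
→ [351, 641, 581, 1726, 2196]
— Period 3 —
Births: 641 × 0.237 = 152 ; 581 × 0.114 = 66 — total 218
Group 2: 351 × 0.957 = 336
Group 3: 641 × 0.95 = 609
Group 4: 581 × 0.956 = 555
Group 5: 1726 × 0.952 + 2196 × 0.283 = 1643 + 621 = 2264
→ [218, 336, 609, 555, 2264]
— Period 4 —
Births: 336 × 0.237 = 80 ; 609 × 0.114 = 69 — total 149
Group 2: 218 × 0.957 = 209
Group 3: 336 × 0.95 = 319
Group 4: 609 × 0.956 = 582
Group 5: 555 × 0.952 + 2264 × 0.283 = 528 + 641 = 1169
→ [149, 209, 319, 582, 1169]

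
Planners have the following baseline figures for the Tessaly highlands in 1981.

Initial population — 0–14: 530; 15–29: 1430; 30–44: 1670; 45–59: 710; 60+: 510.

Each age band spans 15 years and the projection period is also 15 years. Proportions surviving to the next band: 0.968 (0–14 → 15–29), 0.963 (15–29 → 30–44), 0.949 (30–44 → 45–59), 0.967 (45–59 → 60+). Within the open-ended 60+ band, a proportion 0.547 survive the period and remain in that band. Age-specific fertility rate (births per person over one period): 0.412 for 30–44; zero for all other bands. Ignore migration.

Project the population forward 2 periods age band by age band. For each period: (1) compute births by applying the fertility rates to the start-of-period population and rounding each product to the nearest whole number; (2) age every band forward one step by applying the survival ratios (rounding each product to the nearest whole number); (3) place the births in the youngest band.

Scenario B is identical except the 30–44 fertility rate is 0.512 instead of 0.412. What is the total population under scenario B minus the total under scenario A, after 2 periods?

300

— Period 1 —
Births: 1670 * 0.412 = 688
15–29: 530 * 0.968 = 513
30–44: 1430 * 0.963 = 1377
45–59: 1670 * 0.949 = 1585
60+: 710 * 0.967 + 510 * 0.547 = 687 + 279 = 966
→ [688, 513, 1377, 1585, 966]
— Period 2 —
Births: 1377 * 0.412 = 567
15–29: 688 * 0.968 = 666
30–44: 513 * 0.963 = 494
45–59: 1377 * 0.949 = 1307
60+: 1585 * 0.967 + 966 * 0.547 = 1533 + 528 = 2061
→ [567, 666, 494, 1307, 2061]
Scenario A total after 2 periods: 5095
Scenario B projection —
— Period 1 —
Births: 1670 * 0.512 = 855
15–29: 530 * 0.968 = 513
30–44: 1430 * 0.963 = 1377
45–59: 1670 * 0.949 = 1585
60+: 710 * 0.967 + 510 * 0.547 = 687 + 279 = 966
→ [855, 513, 1377, 1585, 966]
— Period 2 —
Births: 1377 * 0.512 = 705
15–29: 855 * 0.968 = 828
30–44: 513 * 0.963 = 494
45–59: 1377 * 0.949 = 1307
60+: 1585 * 0.967 + 966 * 0.547 = 1533 + 528 = 2061
→ [705, 828, 494, 1307, 2061]
Scenario B total after 2 periods: 5395
Difference B − A = 5395 − 5095 = 300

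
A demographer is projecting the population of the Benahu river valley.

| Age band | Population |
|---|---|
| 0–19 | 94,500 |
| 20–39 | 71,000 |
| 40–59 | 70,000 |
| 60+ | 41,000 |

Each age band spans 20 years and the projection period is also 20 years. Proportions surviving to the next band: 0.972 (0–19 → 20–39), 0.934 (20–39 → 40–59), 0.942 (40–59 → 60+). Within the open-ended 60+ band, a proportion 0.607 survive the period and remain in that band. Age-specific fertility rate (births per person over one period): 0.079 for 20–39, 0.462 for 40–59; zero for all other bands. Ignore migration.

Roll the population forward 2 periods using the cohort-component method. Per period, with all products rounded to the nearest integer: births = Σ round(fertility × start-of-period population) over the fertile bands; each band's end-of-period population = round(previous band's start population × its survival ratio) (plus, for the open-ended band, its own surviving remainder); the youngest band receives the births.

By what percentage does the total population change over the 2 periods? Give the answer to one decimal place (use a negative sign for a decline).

Numbering the groups 1..4 from youngest to oldest:
After projecting period 1:
Births: 71000 * 0.079 = 5609  |  70000 * 0.462 = 32340 ⇒ total 37949
Group 2: 94500 * 0.972 = 91854
Group 3: 71000 * 0.934 = 66314
Group 4: 70000 * 0.942 + 41000 * 0.607 = 65940 + 24887 = 90827
→ [37949, 91854, 66314, 90827]
After projecting period 2:
Births: 91854 * 0.079 = 7256  |  66314 * 0.462 = 30637 ⇒ total 37893
Group 2: 37949 * 0.972 = 36886
Group 3: 91854 * 0.934 = 85792
Group 4: 66314 * 0.942 + 90827 * 0.607 = 62468 + 55132 = 117600
→ [37893, 36886, 85792, 117600]
Total: 276500 → 278171; change = 1671; percentage change = 0.6%

0.6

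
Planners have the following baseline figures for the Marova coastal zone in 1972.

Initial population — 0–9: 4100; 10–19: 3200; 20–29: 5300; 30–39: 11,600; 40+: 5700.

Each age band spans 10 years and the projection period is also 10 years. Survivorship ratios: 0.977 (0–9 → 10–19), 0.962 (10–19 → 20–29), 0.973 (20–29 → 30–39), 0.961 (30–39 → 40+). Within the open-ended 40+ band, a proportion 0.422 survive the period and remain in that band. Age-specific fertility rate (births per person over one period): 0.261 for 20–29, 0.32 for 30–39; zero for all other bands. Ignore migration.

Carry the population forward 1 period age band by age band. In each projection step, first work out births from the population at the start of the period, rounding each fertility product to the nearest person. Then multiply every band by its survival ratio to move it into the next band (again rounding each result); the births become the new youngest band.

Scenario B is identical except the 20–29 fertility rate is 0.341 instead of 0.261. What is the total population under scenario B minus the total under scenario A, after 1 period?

(Bands numbered youngest = 1 to oldest = 5.)
Period 1:
Births: 5300 × 0.261 = 1383  |  11600 × 0.32 = 3712 ⇒ total 5095
Band 2: 4100 × 0.977 = 4006
Band 3: 3200 × 0.962 = 3078
Band 4: 5300 × 0.973 = 5157
Band 5: 11600 × 0.961 + 5700 × 0.422 = 11148 + 2405 = 13553
Population now: 0–9=5095, 10–19=4006, 20–29=3078, 30–39=5157, 40+=13553
Scenario A total after 1 period: 30889
Scenario B projection —
Period 1:
Births: 5300 × 0.341 = 1807  |  11600 × 0.32 = 3712 ⇒ total 5519
Band 2: 4100 × 0.977 = 4006
Band 3: 3200 × 0.962 = 3078
Band 4: 5300 × 0.973 = 5157
Band 5: 11600 × 0.961 + 5700 × 0.422 = 11148 + 2405 = 13553
Population now: 0–9=5519, 10–19=4006, 20–29=3078, 30–39=5157, 40+=13553
Scenario B total after 1 period: 31313
Difference B − A = 31313 − 30889 = 424

424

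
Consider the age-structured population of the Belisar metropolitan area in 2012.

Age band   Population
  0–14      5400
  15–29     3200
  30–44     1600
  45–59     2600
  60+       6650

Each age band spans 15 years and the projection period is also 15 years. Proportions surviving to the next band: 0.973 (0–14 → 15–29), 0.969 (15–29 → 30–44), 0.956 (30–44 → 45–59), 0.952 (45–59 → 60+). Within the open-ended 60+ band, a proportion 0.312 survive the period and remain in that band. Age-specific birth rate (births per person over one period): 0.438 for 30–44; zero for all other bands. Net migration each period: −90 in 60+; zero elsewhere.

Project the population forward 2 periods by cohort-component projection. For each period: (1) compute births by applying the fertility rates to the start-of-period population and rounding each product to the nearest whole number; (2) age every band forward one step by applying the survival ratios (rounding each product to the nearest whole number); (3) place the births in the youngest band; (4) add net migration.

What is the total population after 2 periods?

12855

— Period 1 —
Births: 1600 × 0.438 = 701
15–29: 5400 × 0.973 = 5254
30–44: 3200 × 0.969 = 3101
45–59: 1600 × 0.956 = 1530
60+: 2600 × 0.952 + 6650 × 0.312 = 2475 + 2075 = 4550
Net migration: 60+ − 90 → 4460
Giving 701 / 5254 / 3101 / 1530 / 4460.
— Period 2 —
Births: 3101 × 0.438 = 1358
15–29: 701 × 0.973 = 682
30–44: 5254 × 0.969 = 5091
45–59: 3101 × 0.956 = 2965
60+: 1530 × 0.952 + 4460 × 0.312 = 1457 + 1392 = 2849
Net migration: 60+ − 90 → 2759
Giving 1358 / 682 / 5091 / 2965 / 2759.
Total after period 2: 1358 + 682 + 5091 + 2965 + 2759 = 12855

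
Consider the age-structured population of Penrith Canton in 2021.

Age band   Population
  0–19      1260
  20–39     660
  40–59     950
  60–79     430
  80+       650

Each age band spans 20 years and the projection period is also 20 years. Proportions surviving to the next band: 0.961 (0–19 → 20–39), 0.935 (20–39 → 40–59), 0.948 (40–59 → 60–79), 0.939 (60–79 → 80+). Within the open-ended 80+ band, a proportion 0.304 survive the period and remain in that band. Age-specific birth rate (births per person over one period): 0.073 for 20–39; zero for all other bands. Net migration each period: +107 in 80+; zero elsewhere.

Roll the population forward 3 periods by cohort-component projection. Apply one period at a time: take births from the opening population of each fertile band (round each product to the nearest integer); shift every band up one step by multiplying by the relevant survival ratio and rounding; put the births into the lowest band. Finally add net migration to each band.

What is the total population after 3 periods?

Let band 1 be 0–19 through band 5 = 80+.
[period 1]
Births: 660 × 0.073 = 48
Band 2: 1260 × 0.961 = 1211
Band 3: 660 × 0.935 = 617
Band 4: 950 × 0.948 = 901
Band 5: 430 × 0.939 + 650 × 0.304 = 404 + 198 = 602
Net migration: Band 5 + 107 → 709
Giving 48 / 1211 / 617 / 901 / 709.
[period 2]
Births: 1211 × 0.073 = 88
Band 2: 48 × 0.961 = 46
Band 3: 1211 × 0.935 = 1132
Band 4: 617 × 0.948 = 585
Band 5: 901 × 0.939 + 709 × 0.304 = 846 + 216 = 1062
Net migration: Band 5 + 107 → 1169
Giving 88 / 46 / 1132 / 585 / 1169.
[period 3]
Births: 46 × 0.073 = 3
Band 2: 88 × 0.961 = 85
Band 3: 46 × 0.935 = 43
Band 4: 1132 × 0.948 = 1073
Band 5: 585 × 0.939 + 1169 × 0.304 = 549 + 355 = 904
Net migration: Band 5 + 107 → 1011
Giving 3 / 85 / 43 / 1073 / 1011.
Total after period 3: 3 + 85 + 43 + 1073 + 1011 = 2215

2215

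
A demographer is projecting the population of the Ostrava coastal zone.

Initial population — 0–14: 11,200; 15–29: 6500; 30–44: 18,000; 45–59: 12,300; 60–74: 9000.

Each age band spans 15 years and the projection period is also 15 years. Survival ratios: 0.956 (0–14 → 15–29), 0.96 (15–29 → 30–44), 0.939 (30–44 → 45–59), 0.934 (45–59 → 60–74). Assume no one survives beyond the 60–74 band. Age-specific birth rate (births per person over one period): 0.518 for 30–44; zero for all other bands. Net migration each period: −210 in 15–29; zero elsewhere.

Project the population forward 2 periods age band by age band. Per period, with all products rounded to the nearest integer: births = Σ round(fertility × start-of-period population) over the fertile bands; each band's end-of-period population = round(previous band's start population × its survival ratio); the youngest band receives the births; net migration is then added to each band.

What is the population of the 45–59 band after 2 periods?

5859

Period 1.
Births: 18000 × 0.518 = 9324
15–29: 11200 × 0.956 = 10707
30–44: 6500 × 0.96 = 6240
45–59: 18000 × 0.939 = 16902
60–74: 12300 × 0.934 = 11488
Net migration: 15–29 − 210 → 10497
Giving 9324 / 10497 / 6240 / 16902 / 11488.
Period 2.
Births: 6240 × 0.518 = 3232
15–29: 9324 × 0.956 = 8914
30–44: 10497 × 0.96 = 10077
45–59: 6240 × 0.939 = 5859
60–74: 16902 × 0.934 = 15786
Net migration: 15–29 − 210 → 8704
Giving 3232 / 8704 / 10077 / 5859 / 15786.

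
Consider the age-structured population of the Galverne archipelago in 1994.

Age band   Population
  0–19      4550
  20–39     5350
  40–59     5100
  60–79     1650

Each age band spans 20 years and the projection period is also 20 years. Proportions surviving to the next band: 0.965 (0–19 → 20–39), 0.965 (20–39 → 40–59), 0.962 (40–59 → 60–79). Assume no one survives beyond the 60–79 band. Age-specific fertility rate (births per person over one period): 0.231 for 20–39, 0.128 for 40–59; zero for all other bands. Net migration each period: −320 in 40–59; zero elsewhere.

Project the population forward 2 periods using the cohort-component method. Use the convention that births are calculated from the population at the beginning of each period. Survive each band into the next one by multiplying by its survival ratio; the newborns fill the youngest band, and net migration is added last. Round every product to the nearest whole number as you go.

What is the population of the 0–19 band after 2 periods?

After projecting period 1:
Births: 5350 × 0.231 = 1236  |  5100 × 0.128 = 653 → 1889
20–39: 4550 × 0.965 = 4391
40–59: 5350 × 0.965 = 5163
60–79: 5100 × 0.962 = 4906
Net migration: 40–59 − 320 → 4843
→ [1889, 4391, 4843, 4906]
After projecting period 2:
Births: 4391 × 0.231 = 1014  |  4843 × 0.128 = 620 → 1634
20–39: 1889 × 0.965 = 1823
40–59: 4391 × 0.965 = 4237
60–79: 4843 × 0.962 = 4659
Net migration: 40–59 − 320 → 3917
→ [1634, 1823, 3917, 4659]

1634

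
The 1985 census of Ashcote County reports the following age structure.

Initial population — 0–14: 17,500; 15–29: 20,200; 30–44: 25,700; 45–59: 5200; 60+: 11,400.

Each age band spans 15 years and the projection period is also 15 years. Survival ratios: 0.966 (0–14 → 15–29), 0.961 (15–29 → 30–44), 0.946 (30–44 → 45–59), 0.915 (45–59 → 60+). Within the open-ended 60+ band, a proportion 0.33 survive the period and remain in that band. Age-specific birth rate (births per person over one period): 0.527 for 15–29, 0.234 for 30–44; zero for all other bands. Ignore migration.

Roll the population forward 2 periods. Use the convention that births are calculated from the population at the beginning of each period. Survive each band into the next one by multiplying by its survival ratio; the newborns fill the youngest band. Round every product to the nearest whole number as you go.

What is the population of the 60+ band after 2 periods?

25057

Call the groups 1 to 5, youngest first.
Period 1:
Births: 20200 × 0.527 = 10645  |  25700 × 0.234 = 6014 → total 16659
Group 2: 17500 × 0.966 = 16905
Group 3: 20200 × 0.961 = 19412
Group 4: 25700 × 0.946 = 24312
Group 5: 5200 × 0.915 + 11400 × 0.33 = 4758 + 3762 = 8520
→ [16659, 16905, 19412, 24312, 8520]
Period 2:
Births: 16905 × 0.527 = 8909  |  19412 × 0.234 = 4542 → total 13451
Group 2: 16659 × 0.966 = 16093
Group 3: 16905 × 0.961 = 16246
Group 4: 19412 × 0.946 = 18364
Group 5: 24312 × 0.915 + 8520 × 0.33 = 22245 + 2812 = 25057
→ [13451, 16093, 16246, 18364, 25057]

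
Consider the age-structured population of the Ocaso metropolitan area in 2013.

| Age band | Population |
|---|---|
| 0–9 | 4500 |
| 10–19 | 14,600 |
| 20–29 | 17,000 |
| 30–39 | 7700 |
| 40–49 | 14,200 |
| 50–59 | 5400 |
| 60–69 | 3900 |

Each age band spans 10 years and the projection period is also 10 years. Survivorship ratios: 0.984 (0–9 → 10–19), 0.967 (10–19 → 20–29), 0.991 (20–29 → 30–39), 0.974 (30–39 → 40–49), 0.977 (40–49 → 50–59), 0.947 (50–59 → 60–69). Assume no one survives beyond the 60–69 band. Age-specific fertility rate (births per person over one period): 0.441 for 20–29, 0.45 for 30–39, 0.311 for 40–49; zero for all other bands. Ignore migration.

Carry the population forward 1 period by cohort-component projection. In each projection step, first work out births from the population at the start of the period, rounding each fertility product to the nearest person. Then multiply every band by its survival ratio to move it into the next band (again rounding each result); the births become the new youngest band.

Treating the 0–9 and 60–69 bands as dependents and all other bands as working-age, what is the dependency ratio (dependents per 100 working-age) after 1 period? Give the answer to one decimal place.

After projecting period 1:
Births: 17000 × 0.441 = 7497, 7700 × 0.45 = 3465, 14200 × 0.311 = 4416 ⇒ total 15378
10–19: 4500 × 0.984 = 4428
20–29: 14600 × 0.967 = 14118
30–39: 17000 × 0.991 = 16847
40–49: 7700 × 0.974 = 7500
50–59: 14200 × 0.977 = 13873
60–69: 5400 × 0.947 = 5114
Population now: 0–9=15378, 10–19=4428, 20–29=14118, 30–39=16847, 40–49=7500, 50–59=13873, 60–69=5114
Dependents (band 0–9 + band 60–69) = 15378 + 5114 = 20492; working-age = 56766; ratio = 20492/56766 × 100 = 36.1

36.1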